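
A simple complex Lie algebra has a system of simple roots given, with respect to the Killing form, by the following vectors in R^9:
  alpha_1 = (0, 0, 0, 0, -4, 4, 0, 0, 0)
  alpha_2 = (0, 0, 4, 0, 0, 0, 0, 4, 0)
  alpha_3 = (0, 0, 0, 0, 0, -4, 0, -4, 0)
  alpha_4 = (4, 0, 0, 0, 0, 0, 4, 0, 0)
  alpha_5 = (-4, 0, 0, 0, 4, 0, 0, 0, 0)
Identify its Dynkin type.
Compute the Cartan integers a_ij = 2(alpha_i, alpha_j)/(alpha_j, alpha_j); the resulting 5x5 Cartan matrix is
[[2, 0, -1, 0, -1], [0, 2, -1, 0, 0], [-1, -1, 2, 0, 0], [0, 0, 0, 2, -1], [-1, 0, 0, -1, 2]].
All simple roots have the same length, so the diagram is simply laced. The associated Dynkin diagram is a chain of 5 nodes with single edges (A_5), so the type is A_5 (the algebra sl(6)).

A5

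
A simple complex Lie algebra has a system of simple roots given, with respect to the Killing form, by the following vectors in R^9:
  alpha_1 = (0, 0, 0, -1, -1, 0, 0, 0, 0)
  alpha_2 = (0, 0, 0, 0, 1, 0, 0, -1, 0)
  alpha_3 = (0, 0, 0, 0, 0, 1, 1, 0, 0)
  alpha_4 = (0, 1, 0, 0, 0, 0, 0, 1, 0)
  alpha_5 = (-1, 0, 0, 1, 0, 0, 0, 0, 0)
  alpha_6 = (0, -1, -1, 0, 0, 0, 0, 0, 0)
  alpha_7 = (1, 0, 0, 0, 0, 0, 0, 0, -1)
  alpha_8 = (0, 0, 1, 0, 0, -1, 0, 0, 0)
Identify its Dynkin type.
Compute the Cartan integers a_ij = 2(alpha_i, alpha_j)/(alpha_j, alpha_j); the resulting 8x8 Cartan matrix is
[[2, -1, 0, 0, -1, 0, 0, 0], [-1, 2, 0, -1, 0, 0, 0, 0], [0, 0, 2, 0, 0, 0, 0, -1], [0, -1, 0, 2, 0, -1, 0, 0], [-1, 0, 0, 0, 2, 0, -1, 0], [0, 0, 0, -1, 0, 2, 0, -1], [0, 0, 0, 0, -1, 0, 2, 0], [0, 0, -1, 0, 0, -1, 0, 2]].
All simple roots have the same length, so the diagram is simply laced. The associated Dynkin diagram is a chain of 8 nodes with single edges (A_8), so the type is A_8 (the algebra sl(9)).

A8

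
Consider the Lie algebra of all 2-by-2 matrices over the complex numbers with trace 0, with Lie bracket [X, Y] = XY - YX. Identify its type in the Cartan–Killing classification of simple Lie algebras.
This is sl(2), which has dimension 2^2 - 1 = 3 and rank 2 - 1 = 1 (a Cartan subalgebra is the diagonal traceless matrices). In the classification of classical Lie algebras, the special linear algebra sl(n+1) has type A_n; here n = 1, so the Dynkin diagram is a chain of 1 nodes with single edges (A_1). Hence the type is A_1.

A_1 (sl(2))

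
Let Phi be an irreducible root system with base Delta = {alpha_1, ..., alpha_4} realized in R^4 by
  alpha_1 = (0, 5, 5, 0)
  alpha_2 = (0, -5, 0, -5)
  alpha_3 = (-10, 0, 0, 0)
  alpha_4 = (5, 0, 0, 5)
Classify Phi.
Compute the Cartan integers a_ij = 2(alpha_i, alpha_j)/(alpha_j, alpha_j); the resulting 4x4 Cartan matrix is
[[2, -1, 0, 0], [-1, 2, 0, -1], [0, 0, 2, -2], [0, -1, -1, 2]].
The roots have two lengths (squared-length ratio 2:1); the short ones are alpha_{1,2,4}. The associated Dynkin diagram is a chain of 4 nodes with a double edge at one end; the terminal node there is the unique long simple root (C_4), so the type is C_4 (the algebra sp(8)).

C4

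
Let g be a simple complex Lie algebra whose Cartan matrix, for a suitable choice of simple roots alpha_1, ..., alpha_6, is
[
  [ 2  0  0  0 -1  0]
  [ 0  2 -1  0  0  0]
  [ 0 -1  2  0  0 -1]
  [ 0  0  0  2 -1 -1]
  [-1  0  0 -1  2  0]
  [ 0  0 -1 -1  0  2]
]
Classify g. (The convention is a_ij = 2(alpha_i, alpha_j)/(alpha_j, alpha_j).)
The matrix has rank 6 with 2's on the diagonal. Reading the off-diagonal entries as Dynkin edges (a single edge where a_ij = a_ji = -1; a double or triple edge where a_ij * a_ji = 2 or 3), the diagram is a chain of 6 nodes with single edges (A_6). One simple-root ordering that puts it in standard form is (alpha_2, alpha_3, alpha_6, alpha_4, alpha_5, alpha_1). So the algebra is type A_6, i.e. sl(7).

type A_6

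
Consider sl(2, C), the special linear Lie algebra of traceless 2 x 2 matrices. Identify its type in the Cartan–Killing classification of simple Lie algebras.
This is sl(2), which has dimension 2^2 - 1 = 3 and rank 2 - 1 = 1 (a Cartan subalgebra is the diagonal traceless matrices). In the classification of classical Lie algebras, the special linear algebra sl(n+1) has type A_n; here n = 1, so the Dynkin diagram is a chain of 1 nodes with single edges (A_1). Hence the type is A_1.

A1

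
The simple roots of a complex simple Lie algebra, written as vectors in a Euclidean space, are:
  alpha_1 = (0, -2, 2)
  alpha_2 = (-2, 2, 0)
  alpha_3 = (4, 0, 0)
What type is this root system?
Compute the Cartan integers a_ij = 2(alpha_i, alpha_j)/(alpha_j, alpha_j); the resulting 3x3 Cartan matrix is
[[2, -1, 0], [-1, 2, -1], [0, -2, 2]].
The roots have two lengths (squared-length ratio 2:1); the short ones are alpha_{1,2}. The associated Dynkin diagram is a chain of 3 nodes with a double edge at one end; the terminal node there is the unique long simple root (C_3), so the type is C_3 (the algebra sp(6)).

type C_3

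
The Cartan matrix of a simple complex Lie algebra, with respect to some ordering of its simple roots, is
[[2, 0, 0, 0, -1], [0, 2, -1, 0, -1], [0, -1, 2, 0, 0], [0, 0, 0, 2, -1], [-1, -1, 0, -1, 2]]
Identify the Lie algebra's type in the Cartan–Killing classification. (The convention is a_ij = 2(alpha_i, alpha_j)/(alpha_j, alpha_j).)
The matrix has rank 5 with 2's on the diagonal. Reading the off-diagonal entries as Dynkin edges (a single edge where a_ij = a_ji = -1; a double or triple edge where a_ij * a_ji = 2 or 3), the diagram is a chain of 3 nodes with a fork of two nodes at one end (D_5). One simple-root ordering that puts it in standard form is (alpha_3, alpha_2, alpha_5, alpha_1, alpha_4). So the algebra is type D_5, i.e. so(10).

D5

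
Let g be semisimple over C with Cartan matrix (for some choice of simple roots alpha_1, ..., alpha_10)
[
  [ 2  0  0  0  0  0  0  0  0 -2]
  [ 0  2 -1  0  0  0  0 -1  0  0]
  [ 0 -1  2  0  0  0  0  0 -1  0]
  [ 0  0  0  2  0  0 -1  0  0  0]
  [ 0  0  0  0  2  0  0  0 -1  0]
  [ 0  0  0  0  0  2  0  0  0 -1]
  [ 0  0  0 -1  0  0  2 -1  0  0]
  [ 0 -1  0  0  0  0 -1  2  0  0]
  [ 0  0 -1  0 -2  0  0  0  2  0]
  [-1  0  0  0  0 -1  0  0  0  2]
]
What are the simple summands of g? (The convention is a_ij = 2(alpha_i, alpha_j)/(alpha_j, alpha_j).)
The diagram associated to this matrix has two connected components: the simple roots {alpha_2, alpha_3, alpha_4, alpha_5, alpha_7, alpha_8, alpha_9} form a chain of 7 nodes with a double edge at one end; the terminal node there is the unique short simple root (B_7), and {alpha_1, alpha_6, alpha_10} form a chain of 3 nodes with a double edge at one end; the terminal node there is the unique long simple root (C_3). A semisimple Lie algebra decomposes uniquely as the direct sum of simple ideals, one per connected component of its Dynkin diagram, so g ≅ B_7 ⊕ C_3 (dimension 105 + 21 = 126).

B_7 + C_3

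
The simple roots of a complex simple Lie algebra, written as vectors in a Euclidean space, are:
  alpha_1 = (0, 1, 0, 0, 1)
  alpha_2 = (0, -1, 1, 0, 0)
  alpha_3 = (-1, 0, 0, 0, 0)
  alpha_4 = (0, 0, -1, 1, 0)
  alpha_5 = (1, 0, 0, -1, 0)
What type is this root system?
B5

Compute the Cartan integers a_ij = 2(alpha_i, alpha_j)/(alpha_j, alpha_j); the resulting 5x5 Cartan matrix is
[[2, -1, 0, 0, 0], [-1, 2, 0, -1, 0], [0, 0, 2, 0, -1], [0, -1, 0, 2, -1], [0, 0, -2, -1, 2]].
The roots have two lengths (squared-length ratio 2:1); the short ones are alpha_{3}. The associated Dynkin diagram is a chain of 5 nodes with a double edge at one end; the terminal node there is the unique short simple root (B_5), so the type is B_5 (the algebra so(11)).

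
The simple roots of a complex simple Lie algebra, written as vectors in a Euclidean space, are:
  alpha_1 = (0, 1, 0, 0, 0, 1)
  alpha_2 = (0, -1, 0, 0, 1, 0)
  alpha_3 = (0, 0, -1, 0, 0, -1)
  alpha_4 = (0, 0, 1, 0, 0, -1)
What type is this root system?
Compute the Cartan integers a_ij = 2(alpha_i, alpha_j)/(alpha_j, alpha_j); the resulting 4x4 Cartan matrix is
[[2, -1, -1, -1], [-1, 2, 0, 0], [-1, 0, 2, 0], [-1, 0, 0, 2]].
All simple roots have the same length, so the diagram is simply laced. The associated Dynkin diagram is a chain of 2 nodes with a fork of two nodes at one end (D_4), so the type is D_4 (the algebra so(8)).

D_4 (so(8))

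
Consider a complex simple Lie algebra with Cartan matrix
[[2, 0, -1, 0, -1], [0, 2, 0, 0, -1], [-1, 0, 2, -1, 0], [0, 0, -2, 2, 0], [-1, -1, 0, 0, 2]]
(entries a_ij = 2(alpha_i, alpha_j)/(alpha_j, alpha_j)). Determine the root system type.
C_5 (sp(10))

The matrix has rank 5 with 2's on the diagonal. Reading the off-diagonal entries as Dynkin edges (a single edge where a_ij = a_ji = -1; a double or triple edge where a_ij * a_ji = 2 or 3), the diagram is a chain of 5 nodes with a double edge at one end; the terminal node there is the unique long simple root (C_5). One simple-root ordering that puts it in standard form is (alpha_2, alpha_5, alpha_1, alpha_3, alpha_4). So the algebra is type C_5, i.e. sp(10).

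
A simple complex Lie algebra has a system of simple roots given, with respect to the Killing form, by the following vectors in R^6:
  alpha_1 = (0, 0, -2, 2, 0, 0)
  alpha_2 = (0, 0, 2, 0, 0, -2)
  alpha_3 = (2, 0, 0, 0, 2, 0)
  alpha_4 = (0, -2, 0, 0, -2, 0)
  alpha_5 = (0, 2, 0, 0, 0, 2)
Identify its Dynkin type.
Compute the Cartan integers a_ij = 2(alpha_i, alpha_j)/(alpha_j, alpha_j); the resulting 5x5 Cartan matrix is
[[2, -1, 0, 0, 0], [-1, 2, 0, 0, -1], [0, 0, 2, -1, 0], [0, 0, -1, 2, -1], [0, -1, 0, -1, 2]].
All simple roots have the same length, so the diagram is simply laced. The associated Dynkin diagram is a chain of 5 nodes with single edges (A_5), so the type is A_5 (the algebra sl(6)).

A_5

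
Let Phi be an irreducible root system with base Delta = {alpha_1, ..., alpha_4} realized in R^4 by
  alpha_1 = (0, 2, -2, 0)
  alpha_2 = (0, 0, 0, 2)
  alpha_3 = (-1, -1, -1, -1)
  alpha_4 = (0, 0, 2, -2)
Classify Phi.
Compute the Cartan integers a_ij = 2(alpha_i, alpha_j)/(alpha_j, alpha_j); the resulting 4x4 Cartan matrix is
[[2, 0, 0, -1], [0, 2, -1, -1], [0, -1, 2, 0], [-1, -2, 0, 2]].
The roots have two lengths (squared-length ratio 2:1); the short ones are alpha_{2,3}. The associated Dynkin diagram is a chain of 4 nodes with a double edge between the middle two (F_4), so the type is F_4.

F4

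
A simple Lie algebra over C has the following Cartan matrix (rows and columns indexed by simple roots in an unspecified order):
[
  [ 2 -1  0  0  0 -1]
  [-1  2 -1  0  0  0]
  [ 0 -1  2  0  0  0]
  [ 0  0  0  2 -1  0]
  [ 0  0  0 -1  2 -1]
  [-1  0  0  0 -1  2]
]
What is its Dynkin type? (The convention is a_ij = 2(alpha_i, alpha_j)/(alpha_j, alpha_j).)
The matrix has rank 6 with 2's on the diagonal. Reading the off-diagonal entries as Dynkin edges (a single edge where a_ij = a_ji = -1; a double or triple edge where a_ij * a_ji = 2 or 3), the diagram is a chain of 6 nodes with single edges (A_6). One simple-root ordering that puts it in standard form is (alpha_3, alpha_2, alpha_1, alpha_6, alpha_5, alpha_4). So the algebra is type A_6, i.e. sl(7).

A_6 (sl(7))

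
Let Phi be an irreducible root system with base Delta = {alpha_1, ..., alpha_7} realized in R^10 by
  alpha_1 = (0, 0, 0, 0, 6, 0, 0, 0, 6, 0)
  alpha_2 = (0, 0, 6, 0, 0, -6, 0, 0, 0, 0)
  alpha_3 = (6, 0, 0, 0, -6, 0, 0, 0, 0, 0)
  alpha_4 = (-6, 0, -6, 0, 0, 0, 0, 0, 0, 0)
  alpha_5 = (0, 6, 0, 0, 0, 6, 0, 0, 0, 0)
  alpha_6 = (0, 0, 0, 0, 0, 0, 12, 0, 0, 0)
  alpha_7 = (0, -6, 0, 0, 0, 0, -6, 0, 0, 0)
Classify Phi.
Compute the Cartan integers a_ij = 2(alpha_i, alpha_j)/(alpha_j, alpha_j); the resulting 7x7 Cartan matrix is
[[2, 0, -1, 0, 0, 0, 0], [0, 2, 0, -1, -1, 0, 0], [-1, 0, 2, -1, 0, 0, 0], [0, -1, -1, 2, 0, 0, 0], [0, -1, 0, 0, 2, 0, -1], [0, 0, 0, 0, 0, 2, -2], [0, 0, 0, 0, -1, -1, 2]].
The roots have two lengths (squared-length ratio 2:1); the short ones are alpha_{1,2,3,4,5,7}. The associated Dynkin diagram is a chain of 7 nodes with a double edge at one end; the terminal node there is the unique long simple root (C_7), so the type is C_7 (the algebra sp(14)).

type C_7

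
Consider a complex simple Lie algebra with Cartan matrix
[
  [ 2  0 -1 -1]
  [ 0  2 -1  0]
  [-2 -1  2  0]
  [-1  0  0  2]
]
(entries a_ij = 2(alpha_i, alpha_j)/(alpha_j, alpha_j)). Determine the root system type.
F_4

The matrix has rank 4 with 2's on the diagonal. Reading the off-diagonal entries as Dynkin edges (a single edge where a_ij = a_ji = -1; a double or triple edge where a_ij * a_ji = 2 or 3), the diagram is a chain of 4 nodes with a double edge between the middle two (F_4). One simple-root ordering that puts it in standard form is (alpha_2, alpha_3, alpha_1, alpha_4). So the algebra is type F_4.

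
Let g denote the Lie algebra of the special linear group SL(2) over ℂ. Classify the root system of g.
This is sl(2), which has dimension 2^2 - 1 = 3 and rank 2 - 1 = 1 (a Cartan subalgebra is the diagonal traceless matrices). In the classification of classical Lie algebras, the special linear algebra sl(n+1) has type A_n; here n = 1, so the Dynkin diagram is a chain of 1 nodes with single edges (A_1). Hence the type is A_1.

A_1 (sl(2))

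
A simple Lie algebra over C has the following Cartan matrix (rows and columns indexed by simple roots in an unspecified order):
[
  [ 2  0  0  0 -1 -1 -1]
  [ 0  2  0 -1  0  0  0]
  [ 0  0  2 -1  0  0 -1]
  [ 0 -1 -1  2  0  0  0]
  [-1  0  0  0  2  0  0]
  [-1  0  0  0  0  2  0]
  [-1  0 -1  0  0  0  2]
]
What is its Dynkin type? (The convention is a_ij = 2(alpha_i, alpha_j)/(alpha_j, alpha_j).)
D_7 (so(14))

The matrix has rank 7 with 2's on the diagonal. Reading the off-diagonal entries as Dynkin edges (a single edge where a_ij = a_ji = -1; a double or triple edge where a_ij * a_ji = 2 or 3), the diagram is a chain of 5 nodes with a fork of two nodes at one end (D_7). One simple-root ordering that puts it in standard form is (alpha_2, alpha_4, alpha_3, alpha_7, alpha_1, alpha_5, alpha_6). So the algebra is type D_7, i.e. so(14).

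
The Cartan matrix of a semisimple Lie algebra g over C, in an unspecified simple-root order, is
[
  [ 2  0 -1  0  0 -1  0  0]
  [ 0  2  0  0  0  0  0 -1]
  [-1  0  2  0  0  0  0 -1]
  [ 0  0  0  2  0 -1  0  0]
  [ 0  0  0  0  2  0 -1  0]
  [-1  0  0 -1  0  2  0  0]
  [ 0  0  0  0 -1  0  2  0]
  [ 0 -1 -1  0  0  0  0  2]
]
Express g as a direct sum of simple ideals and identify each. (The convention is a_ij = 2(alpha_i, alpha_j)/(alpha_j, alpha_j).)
type A_2 ⊕ type A_6

The diagram associated to this matrix has two connected components: the simple roots {alpha_5, alpha_7} form a chain of 2 nodes with single edges (A_2), and {alpha_1, alpha_2, alpha_3, alpha_4, alpha_6, alpha_8} form a chain of 6 nodes with single edges (A_6). A semisimple Lie algebra decomposes uniquely as the direct sum of simple ideals, one per connected component of its Dynkin diagram, so g ≅ A_2 ⊕ A_6 (dimension 8 + 48 = 56).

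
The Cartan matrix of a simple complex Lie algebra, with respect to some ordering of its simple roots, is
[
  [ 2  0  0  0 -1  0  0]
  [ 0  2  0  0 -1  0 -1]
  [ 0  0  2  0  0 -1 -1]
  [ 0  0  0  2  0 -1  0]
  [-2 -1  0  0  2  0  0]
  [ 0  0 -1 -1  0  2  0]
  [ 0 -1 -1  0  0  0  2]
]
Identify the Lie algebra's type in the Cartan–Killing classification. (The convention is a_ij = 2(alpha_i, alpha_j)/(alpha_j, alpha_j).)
B_7

The matrix has rank 7 with 2's on the diagonal. Reading the off-diagonal entries as Dynkin edges (a single edge where a_ij = a_ji = -1; a double or triple edge where a_ij * a_ji = 2 or 3), the diagram is a chain of 7 nodes with a double edge at one end; the terminal node there is the unique short simple root (B_7). One simple-root ordering that puts it in standard form is (alpha_4, alpha_6, alpha_3, alpha_7, alpha_2, alpha_5, alpha_1). So the algebra is type B_7, i.e. so(15).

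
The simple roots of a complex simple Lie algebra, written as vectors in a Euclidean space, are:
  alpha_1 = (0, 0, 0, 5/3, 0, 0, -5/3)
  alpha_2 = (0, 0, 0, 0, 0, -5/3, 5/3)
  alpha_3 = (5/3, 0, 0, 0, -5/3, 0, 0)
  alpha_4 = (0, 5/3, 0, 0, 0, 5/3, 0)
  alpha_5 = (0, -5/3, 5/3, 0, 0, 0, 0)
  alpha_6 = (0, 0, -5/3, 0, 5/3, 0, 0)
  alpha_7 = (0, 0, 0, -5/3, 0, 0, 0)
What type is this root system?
B_7 (so(15))

Compute the Cartan integers a_ij = 2(alpha_i, alpha_j)/(alpha_j, alpha_j); the resulting 7x7 Cartan matrix is
[[2, -1, 0, 0, 0, 0, -2], [-1, 2, 0, -1, 0, 0, 0], [0, 0, 2, 0, 0, -1, 0], [0, -1, 0, 2, -1, 0, 0], [0, 0, 0, -1, 2, -1, 0], [0, 0, -1, 0, -1, 2, 0], [-1, 0, 0, 0, 0, 0, 2]].
The roots have two lengths (squared-length ratio 2:1); the short ones are alpha_{7}. The associated Dynkin diagram is a chain of 7 nodes with a double edge at one end; the terminal node there is the unique short simple root (B_7), so the type is B_7 (the algebra so(15)).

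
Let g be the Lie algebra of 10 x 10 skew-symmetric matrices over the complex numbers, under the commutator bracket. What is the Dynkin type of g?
D_5

This is so(10) with 10 even, which has dimension 10(10-1)/2 = 45 and rank 10/2 = 5. In the classification of classical Lie algebras, the orthogonal algebra so(2n) in an even number of variables has type D_n; here n = 5, so the Dynkin diagram is a chain of 3 nodes with a fork of two nodes at one end (D_5). Hence the type is D_5.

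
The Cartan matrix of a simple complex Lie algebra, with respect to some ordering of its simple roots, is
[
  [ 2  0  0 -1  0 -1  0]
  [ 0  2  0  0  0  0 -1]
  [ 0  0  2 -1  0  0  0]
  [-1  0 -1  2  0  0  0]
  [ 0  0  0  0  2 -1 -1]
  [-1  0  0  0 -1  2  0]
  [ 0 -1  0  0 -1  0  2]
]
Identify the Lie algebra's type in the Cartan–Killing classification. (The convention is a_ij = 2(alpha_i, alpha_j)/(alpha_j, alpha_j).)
A_7 (sl(8))

The matrix has rank 7 with 2's on the diagonal. Reading the off-diagonal entries as Dynkin edges (a single edge where a_ij = a_ji = -1; a double or triple edge where a_ij * a_ji = 2 or 3), the diagram is a chain of 7 nodes with single edges (A_7). One simple-root ordering that puts it in standard form is (alpha_2, alpha_7, alpha_5, alpha_6, alpha_1, alpha_4, alpha_3). So the algebra is type A_7, i.e. sl(8).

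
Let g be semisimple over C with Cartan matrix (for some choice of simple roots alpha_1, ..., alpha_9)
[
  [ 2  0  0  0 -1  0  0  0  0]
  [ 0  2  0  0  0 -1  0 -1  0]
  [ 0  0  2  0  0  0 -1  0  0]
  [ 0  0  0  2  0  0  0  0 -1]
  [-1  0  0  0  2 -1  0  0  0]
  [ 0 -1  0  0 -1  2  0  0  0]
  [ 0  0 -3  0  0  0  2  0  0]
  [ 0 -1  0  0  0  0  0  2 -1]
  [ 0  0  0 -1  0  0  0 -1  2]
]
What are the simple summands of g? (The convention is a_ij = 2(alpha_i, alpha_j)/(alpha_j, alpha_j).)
A7 + G2

The diagram associated to this matrix has two connected components: the simple roots {alpha_1, alpha_2, alpha_4, alpha_5, alpha_6, alpha_8, alpha_9} form a chain of 7 nodes with single edges (A_7), and {alpha_3, alpha_7} form two nodes joined by a triple edge (G_2). A semisimple Lie algebra decomposes uniquely as the direct sum of simple ideals, one per connected component of its Dynkin diagram, so g ≅ A_7 ⊕ G_2 (dimension 63 + 14 = 77).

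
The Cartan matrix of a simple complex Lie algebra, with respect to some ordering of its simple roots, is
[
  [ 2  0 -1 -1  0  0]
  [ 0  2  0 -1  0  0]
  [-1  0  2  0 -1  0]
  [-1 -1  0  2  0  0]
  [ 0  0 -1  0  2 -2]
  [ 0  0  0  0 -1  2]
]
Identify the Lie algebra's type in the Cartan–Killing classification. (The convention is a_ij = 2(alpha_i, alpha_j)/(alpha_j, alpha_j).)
The matrix has rank 6 with 2's on the diagonal. Reading the off-diagonal entries as Dynkin edges (a single edge where a_ij = a_ji = -1; a double or triple edge where a_ij * a_ji = 2 or 3), the diagram is a chain of 6 nodes with a double edge at one end; the terminal node there is the unique short simple root (B_6). One simple-root ordering that puts it in standard form is (alpha_2, alpha_4, alpha_1, alpha_3, alpha_5, alpha_6). So the algebra is type B_6, i.e. so(13).

B_6 (so(13))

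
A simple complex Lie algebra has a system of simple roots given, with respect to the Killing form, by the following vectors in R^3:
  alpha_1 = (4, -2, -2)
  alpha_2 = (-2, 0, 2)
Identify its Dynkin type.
Compute the Cartan integers a_ij = 2(alpha_i, alpha_j)/(alpha_j, alpha_j); the resulting 2x2 Cartan matrix is
[[2, -3], [-1, 2]].
The roots have two lengths (squared-length ratio 3:1); the short ones are alpha_{2}. The associated Dynkin diagram is two nodes joined by a triple edge (G_2), so the type is G_2.

G_2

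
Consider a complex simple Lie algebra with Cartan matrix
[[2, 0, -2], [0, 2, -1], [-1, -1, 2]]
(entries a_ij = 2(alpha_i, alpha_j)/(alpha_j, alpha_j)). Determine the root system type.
The matrix has rank 3 with 2's on the diagonal. Reading the off-diagonal entries as Dynkin edges (a single edge where a_ij = a_ji = -1; a double or triple edge where a_ij * a_ji = 2 or 3), the diagram is a chain of 3 nodes with a double edge at one end; the terminal node there is the unique long simple root (C_3). One simple-root ordering that puts it in standard form is (alpha_2, alpha_3, alpha_1). So the algebra is type C_3, i.e. sp(6).

C3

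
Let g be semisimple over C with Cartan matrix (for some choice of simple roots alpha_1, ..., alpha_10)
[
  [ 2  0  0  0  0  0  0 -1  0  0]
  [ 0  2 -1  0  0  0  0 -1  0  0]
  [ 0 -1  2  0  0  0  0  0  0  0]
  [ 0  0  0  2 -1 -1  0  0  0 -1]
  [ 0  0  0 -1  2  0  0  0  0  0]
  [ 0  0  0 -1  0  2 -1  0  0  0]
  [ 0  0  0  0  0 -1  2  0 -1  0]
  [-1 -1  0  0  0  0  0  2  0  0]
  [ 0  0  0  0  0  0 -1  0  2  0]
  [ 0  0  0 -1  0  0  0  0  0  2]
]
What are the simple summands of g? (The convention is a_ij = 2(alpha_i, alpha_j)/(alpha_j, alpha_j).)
The diagram associated to this matrix has two connected components: the simple roots {alpha_1, alpha_2, alpha_3, alpha_8} form a chain of 4 nodes with single edges (A_4), and {alpha_4, alpha_5, alpha_6, alpha_7, alpha_9, alpha_10} form a chain of 4 nodes with a fork of two nodes at one end (D_6). A semisimple Lie algebra decomposes uniquely as the direct sum of simple ideals, one per connected component of its Dynkin diagram, so g ≅ A_4 ⊕ D_6 (dimension 24 + 66 = 90).

A_4 + D_6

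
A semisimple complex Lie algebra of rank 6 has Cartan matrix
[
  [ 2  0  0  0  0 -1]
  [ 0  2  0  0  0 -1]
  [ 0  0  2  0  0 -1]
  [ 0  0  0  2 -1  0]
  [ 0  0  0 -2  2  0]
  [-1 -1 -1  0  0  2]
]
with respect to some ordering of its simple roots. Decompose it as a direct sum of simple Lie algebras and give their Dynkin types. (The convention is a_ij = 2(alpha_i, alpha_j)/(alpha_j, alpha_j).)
The diagram associated to this matrix has two connected components: the simple roots {alpha_4, alpha_5} form a chain of 2 nodes with a double edge at one end; the terminal node there is the unique short simple root (B_2), and {alpha_1, alpha_2, alpha_3, alpha_6} form a chain of 2 nodes with a fork of two nodes at one end (D_4). A semisimple Lie algebra decomposes uniquely as the direct sum of simple ideals, one per connected component of its Dynkin diagram, so g ≅ B_2 ⊕ D_4 (dimension 10 + 28 = 38).

type B_2 + type D_4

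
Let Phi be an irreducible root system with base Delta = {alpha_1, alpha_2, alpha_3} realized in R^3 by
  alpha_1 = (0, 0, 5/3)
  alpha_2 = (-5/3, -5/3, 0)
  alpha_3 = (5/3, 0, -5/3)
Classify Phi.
B_3 (so(7))

Compute the Cartan integers a_ij = 2(alpha_i, alpha_j)/(alpha_j, alpha_j); the resulting 3x3 Cartan matrix is
[[2, 0, -1], [0, 2, -1], [-2, -1, 2]].
The roots have two lengths (squared-length ratio 2:1); the short ones are alpha_{1}. The associated Dynkin diagram is a chain of 3 nodes with a double edge at one end; the terminal node there is the unique short simple root (B_3), so the type is B_3 (the algebra so(7)).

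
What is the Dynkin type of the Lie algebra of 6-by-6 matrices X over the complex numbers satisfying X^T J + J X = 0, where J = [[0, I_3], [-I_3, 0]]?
C3

This is sp(6), which has dimension 6(6+1)/2 = 21 and rank 6/2 = 3. In the classification of classical Lie algebras, the symplectic algebra sp(2n) has type C_n; here n = 3, so the Dynkin diagram is a chain of 3 nodes with a double edge at one end; the terminal node there is the unique long simple root (C_3). Hence the type is C_3.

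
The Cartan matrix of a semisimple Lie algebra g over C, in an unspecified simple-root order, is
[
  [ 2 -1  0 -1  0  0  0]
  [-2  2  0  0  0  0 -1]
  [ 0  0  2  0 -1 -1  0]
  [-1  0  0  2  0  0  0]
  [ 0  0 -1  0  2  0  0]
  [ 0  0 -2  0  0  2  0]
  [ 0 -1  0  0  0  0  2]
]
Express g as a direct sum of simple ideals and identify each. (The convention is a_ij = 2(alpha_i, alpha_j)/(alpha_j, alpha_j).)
The diagram associated to this matrix has two connected components: the simple roots {alpha_3, alpha_5, alpha_6} form a chain of 3 nodes with a double edge at one end; the terminal node there is the unique long simple root (C_3), and {alpha_1, alpha_2, alpha_4, alpha_7} form a chain of 4 nodes with a double edge between the middle two (F_4). A semisimple Lie algebra decomposes uniquely as the direct sum of simple ideals, one per connected component of its Dynkin diagram, so g ≅ C_3 ⊕ F_4 (dimension 21 + 52 = 73).

type C_3 ⊕ type F_4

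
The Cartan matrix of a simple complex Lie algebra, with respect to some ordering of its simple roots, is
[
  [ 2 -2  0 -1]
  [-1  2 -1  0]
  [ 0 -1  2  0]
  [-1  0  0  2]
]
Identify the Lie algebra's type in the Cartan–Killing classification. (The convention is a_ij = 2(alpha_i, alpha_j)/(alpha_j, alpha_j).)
The matrix has rank 4 with 2's on the diagonal. Reading the off-diagonal entries as Dynkin edges (a single edge where a_ij = a_ji = -1; a double or triple edge where a_ij * a_ji = 2 or 3), the diagram is a chain of 4 nodes with a double edge between the middle two (F_4). One simple-root ordering that puts it in standard form is (alpha_4, alpha_1, alpha_2, alpha_3). So the algebra is type F_4.

F_4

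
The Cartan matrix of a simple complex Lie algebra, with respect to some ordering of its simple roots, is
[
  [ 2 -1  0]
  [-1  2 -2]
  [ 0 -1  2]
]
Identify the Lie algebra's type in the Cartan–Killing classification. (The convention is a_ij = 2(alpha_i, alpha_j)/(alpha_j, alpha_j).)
type B_3

The matrix has rank 3 with 2's on the diagonal. Reading the off-diagonal entries as Dynkin edges (a single edge where a_ij = a_ji = -1; a double or triple edge where a_ij * a_ji = 2 or 3), the diagram is a chain of 3 nodes with a double edge at one end; the terminal node there is the unique short simple root (B_3). One simple-root ordering that puts it in standard form is (alpha_1, alpha_2, alpha_3). So the algebra is type B_3, i.e. so(7).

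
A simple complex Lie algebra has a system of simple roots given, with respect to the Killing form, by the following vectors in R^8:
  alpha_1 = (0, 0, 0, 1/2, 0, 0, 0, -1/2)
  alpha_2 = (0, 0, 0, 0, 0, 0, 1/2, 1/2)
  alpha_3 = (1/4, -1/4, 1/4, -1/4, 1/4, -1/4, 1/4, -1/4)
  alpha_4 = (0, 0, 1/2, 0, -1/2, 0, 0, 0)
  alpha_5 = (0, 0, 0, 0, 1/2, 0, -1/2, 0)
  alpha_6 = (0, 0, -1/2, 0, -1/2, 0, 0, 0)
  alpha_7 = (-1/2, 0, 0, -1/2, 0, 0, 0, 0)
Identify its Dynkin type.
Compute the Cartan integers a_ij = 2(alpha_i, alpha_j)/(alpha_j, alpha_j); the resulting 7x7 Cartan matrix is
[[2, -1, 0, 0, 0, 0, -1], [-1, 2, 0, 0, -1, 0, 0], [0, 0, 2, 0, 0, -1, 0], [0, 0, 0, 2, -1, 0, 0], [0, -1, 0, -1, 2, -1, 0], [0, 0, -1, 0, -1, 2, 0], [-1, 0, 0, 0, 0, 0, 2]].
All simple roots have the same length, so the diagram is simply laced. The associated Dynkin diagram is a chain of 6 nodes with one extra node attached to the third node from one end (E_7), so the type is E_7.

E_7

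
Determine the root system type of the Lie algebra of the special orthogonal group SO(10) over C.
D5

This is so(10) with 10 even, which has dimension 10(10-1)/2 = 45 and rank 10/2 = 5. In the classification of classical Lie algebras, the orthogonal algebra so(2n) in an even number of variables has type D_n; here n = 5, so the Dynkin diagram is a chain of 3 nodes with a fork of two nodes at one end (D_5). Hence the type is D_5.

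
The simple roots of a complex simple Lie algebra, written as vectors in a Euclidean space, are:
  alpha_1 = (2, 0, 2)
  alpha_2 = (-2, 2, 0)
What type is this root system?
type A_2

Compute the Cartan integers a_ij = 2(alpha_i, alpha_j)/(alpha_j, alpha_j); the resulting 2x2 Cartan matrix is
[[2, -1], [-1, 2]].
All simple roots have the same length, so the diagram is simply laced. The associated Dynkin diagram is a chain of 2 nodes with single edges (A_2), so the type is A_2 (the algebra sl(3)).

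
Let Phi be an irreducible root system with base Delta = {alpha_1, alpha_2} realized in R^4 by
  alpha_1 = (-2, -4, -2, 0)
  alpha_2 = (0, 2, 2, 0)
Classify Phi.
Compute the Cartan integers a_ij = 2(alpha_i, alpha_j)/(alpha_j, alpha_j); the resulting 2x2 Cartan matrix is
[[2, -3], [-1, 2]].
The roots have two lengths (squared-length ratio 3:1); the short ones are alpha_{2}. The associated Dynkin diagram is two nodes joined by a triple edge (G_2), so the type is G_2.

type G_2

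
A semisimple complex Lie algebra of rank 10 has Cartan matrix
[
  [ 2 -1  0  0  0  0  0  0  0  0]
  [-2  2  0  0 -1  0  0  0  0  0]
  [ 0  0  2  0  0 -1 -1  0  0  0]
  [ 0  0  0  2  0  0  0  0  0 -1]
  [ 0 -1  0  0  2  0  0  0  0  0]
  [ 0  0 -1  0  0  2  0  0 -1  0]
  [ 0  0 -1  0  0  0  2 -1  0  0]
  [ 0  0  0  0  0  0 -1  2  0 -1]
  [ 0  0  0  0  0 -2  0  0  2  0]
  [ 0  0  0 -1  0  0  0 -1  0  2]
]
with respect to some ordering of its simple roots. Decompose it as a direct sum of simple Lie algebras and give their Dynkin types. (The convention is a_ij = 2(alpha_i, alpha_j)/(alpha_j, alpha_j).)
B_3 (so(7)) + C_7 (sp(14))

The diagram associated to this matrix has two connected components: the simple roots {alpha_1, alpha_2, alpha_5} form a chain of 3 nodes with a double edge at one end; the terminal node there is the unique short simple root (B_3), and {alpha_3, alpha_4, alpha_6, alpha_7, alpha_8, alpha_9, alpha_10} form a chain of 7 nodes with a double edge at one end; the terminal node there is the unique long simple root (C_7). A semisimple Lie algebra decomposes uniquely as the direct sum of simple ideals, one per connected component of its Dynkin diagram, so g ≅ B_3 ⊕ C_7 (dimension 21 + 105 = 126).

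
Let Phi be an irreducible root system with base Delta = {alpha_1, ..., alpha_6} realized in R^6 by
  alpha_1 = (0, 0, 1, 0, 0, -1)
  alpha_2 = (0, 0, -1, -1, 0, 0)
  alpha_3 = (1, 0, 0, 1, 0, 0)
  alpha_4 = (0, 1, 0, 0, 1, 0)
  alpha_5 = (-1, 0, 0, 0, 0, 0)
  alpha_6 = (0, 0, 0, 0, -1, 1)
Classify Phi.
type B_6

Compute the Cartan integers a_ij = 2(alpha_i, alpha_j)/(alpha_j, alpha_j); the resulting 6x6 Cartan matrix is
[[2, -1, 0, 0, 0, -1], [-1, 2, -1, 0, 0, 0], [0, -1, 2, 0, -2, 0], [0, 0, 0, 2, 0, -1], [0, 0, -1, 0, 2, 0], [-1, 0, 0, -1, 0, 2]].
The roots have two lengths (squared-length ratio 2:1); the short ones are alpha_{5}. The associated Dynkin diagram is a chain of 6 nodes with a double edge at one end; the terminal node there is the unique short simple root (B_6), so the type is B_6 (the algebra so(13)).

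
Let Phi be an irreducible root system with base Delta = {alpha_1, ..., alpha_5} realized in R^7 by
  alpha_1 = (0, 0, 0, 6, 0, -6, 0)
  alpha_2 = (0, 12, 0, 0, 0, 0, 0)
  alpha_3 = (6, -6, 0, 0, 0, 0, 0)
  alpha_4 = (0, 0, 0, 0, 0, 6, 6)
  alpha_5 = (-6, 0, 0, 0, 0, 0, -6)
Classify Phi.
C_5

Compute the Cartan integers a_ij = 2(alpha_i, alpha_j)/(alpha_j, alpha_j); the resulting 5x5 Cartan matrix is
[[2, 0, 0, -1, 0], [0, 2, -2, 0, 0], [0, -1, 2, 0, -1], [-1, 0, 0, 2, -1], [0, 0, -1, -1, 2]].
The roots have two lengths (squared-length ratio 2:1); the short ones are alpha_{1,3,4,5}. The associated Dynkin diagram is a chain of 5 nodes with a double edge at one end; the terminal node there is the unique long simple root (C_5), so the type is C_5 (the algebra sp(10)).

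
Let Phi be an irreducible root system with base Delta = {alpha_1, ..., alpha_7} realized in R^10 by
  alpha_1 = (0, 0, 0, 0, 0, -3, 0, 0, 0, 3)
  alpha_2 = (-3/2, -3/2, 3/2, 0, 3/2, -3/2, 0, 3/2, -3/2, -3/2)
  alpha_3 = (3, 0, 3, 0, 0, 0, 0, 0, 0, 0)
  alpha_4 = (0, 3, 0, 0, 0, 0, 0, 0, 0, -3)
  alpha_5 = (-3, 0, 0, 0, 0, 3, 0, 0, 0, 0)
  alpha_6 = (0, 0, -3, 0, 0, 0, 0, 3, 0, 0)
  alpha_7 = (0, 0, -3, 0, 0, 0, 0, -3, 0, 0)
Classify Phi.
type E_7

Compute the Cartan integers a_ij = 2(alpha_i, alpha_j)/(alpha_j, alpha_j); the resulting 7x7 Cartan matrix is
[[2, 0, 0, -1, -1, 0, 0], [0, 2, 0, 0, 0, 0, -1], [0, 0, 2, 0, -1, -1, -1], [-1, 0, 0, 2, 0, 0, 0], [-1, 0, -1, 0, 2, 0, 0], [0, 0, -1, 0, 0, 2, 0], [0, -1, -1, 0, 0, 0, 2]].
All simple roots have the same length, so the diagram is simply laced. The associated Dynkin diagram is a chain of 6 nodes with one extra node attached to the third node from one end (E_7), so the type is E_7.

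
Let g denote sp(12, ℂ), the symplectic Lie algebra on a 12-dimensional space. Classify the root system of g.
type C_6

This is sp(12), which has dimension 12(12+1)/2 = 78 and rank 12/2 = 6. In the classification of classical Lie algebras, the symplectic algebra sp(2n) has type C_n; here n = 6, so the Dynkin diagram is a chain of 6 nodes with a double edge at one end; the terminal node there is the unique long simple root (C_6). Hence the type is C_6.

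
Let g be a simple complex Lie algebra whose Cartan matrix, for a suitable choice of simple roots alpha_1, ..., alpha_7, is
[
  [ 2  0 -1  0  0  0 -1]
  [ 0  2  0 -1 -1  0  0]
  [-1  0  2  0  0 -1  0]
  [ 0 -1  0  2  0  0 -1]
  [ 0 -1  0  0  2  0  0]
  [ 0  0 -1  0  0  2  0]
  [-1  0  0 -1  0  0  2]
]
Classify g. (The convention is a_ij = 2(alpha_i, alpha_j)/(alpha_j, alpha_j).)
The matrix has rank 7 with 2's on the diagonal. Reading the off-diagonal entries as Dynkin edges (a single edge where a_ij = a_ji = -1; a double or triple edge where a_ij * a_ji = 2 or 3), the diagram is a chain of 7 nodes with single edges (A_7). One simple-root ordering that puts it in standard form is (alpha_5, alpha_2, alpha_4, alpha_7, alpha_1, alpha_3, alpha_6). So the algebra is type A_7, i.e. sl(8).

A7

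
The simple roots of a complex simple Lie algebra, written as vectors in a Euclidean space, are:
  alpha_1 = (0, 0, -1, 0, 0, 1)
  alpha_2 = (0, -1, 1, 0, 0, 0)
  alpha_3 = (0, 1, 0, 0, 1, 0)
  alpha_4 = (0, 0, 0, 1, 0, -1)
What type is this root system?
Compute the Cartan integers a_ij = 2(alpha_i, alpha_j)/(alpha_j, alpha_j); the resulting 4x4 Cartan matrix is
[[2, -1, 0, -1], [-1, 2, -1, 0], [0, -1, 2, 0], [-1, 0, 0, 2]].
All simple roots have the same length, so the diagram is simply laced. The associated Dynkin diagram is a chain of 4 nodes with single edges (A_4), so the type is A_4 (the algebra sl(5)).

A_4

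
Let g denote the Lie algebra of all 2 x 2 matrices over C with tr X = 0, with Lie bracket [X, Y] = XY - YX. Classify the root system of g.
This is sl(2), which has dimension 2^2 - 1 = 3 and rank 2 - 1 = 1 (a Cartan subalgebra is the diagonal traceless matrices). In the classification of classical Lie algebras, the special linear algebra sl(n+1) has type A_n; here n = 1, so the Dynkin diagram is a chain of 1 nodes with single edges (A_1). Hence the type is A_1.

type A_1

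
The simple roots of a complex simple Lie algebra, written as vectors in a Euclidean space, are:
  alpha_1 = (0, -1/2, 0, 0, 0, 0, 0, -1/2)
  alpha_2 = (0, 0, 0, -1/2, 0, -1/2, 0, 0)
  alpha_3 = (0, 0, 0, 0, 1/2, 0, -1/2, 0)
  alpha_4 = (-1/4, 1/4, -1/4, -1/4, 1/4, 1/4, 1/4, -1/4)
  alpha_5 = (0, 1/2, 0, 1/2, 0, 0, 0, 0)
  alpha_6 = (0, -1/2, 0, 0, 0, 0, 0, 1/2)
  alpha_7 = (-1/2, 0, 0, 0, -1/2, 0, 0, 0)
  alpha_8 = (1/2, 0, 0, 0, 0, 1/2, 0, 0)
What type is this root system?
Compute the Cartan integers a_ij = 2(alpha_i, alpha_j)/(alpha_j, alpha_j); the resulting 8x8 Cartan matrix is
[[2, 0, 0, 0, -1, 0, 0, 0], [0, 2, 0, 0, -1, 0, 0, -1], [0, 0, 2, 0, 0, 0, -1, 0], [0, 0, 0, 2, 0, -1, 0, 0], [-1, -1, 0, 0, 2, -1, 0, 0], [0, 0, 0, -1, -1, 2, 0, 0], [0, 0, -1, 0, 0, 0, 2, -1], [0, -1, 0, 0, 0, 0, -1, 2]].
All simple roots have the same length, so the diagram is simply laced. The associated Dynkin diagram is a chain of 7 nodes with one extra node attached to the third node from one end (E_8), so the type is E_8.

E_8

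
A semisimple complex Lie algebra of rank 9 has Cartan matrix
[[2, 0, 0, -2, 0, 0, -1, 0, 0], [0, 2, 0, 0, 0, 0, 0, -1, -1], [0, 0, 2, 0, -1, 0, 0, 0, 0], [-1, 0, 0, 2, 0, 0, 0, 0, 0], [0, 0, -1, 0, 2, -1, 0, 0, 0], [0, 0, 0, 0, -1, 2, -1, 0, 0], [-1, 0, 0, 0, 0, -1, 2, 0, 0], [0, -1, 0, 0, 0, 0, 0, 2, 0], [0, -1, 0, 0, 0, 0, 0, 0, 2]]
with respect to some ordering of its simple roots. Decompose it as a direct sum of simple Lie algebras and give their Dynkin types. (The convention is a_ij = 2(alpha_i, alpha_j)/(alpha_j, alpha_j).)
A_3 (sl(4)) ⊕ B_6 (so(13))

The diagram associated to this matrix has two connected components: the simple roots {alpha_2, alpha_8, alpha_9} form a chain of 3 nodes with single edges (A_3), and {alpha_1, alpha_3, alpha_4, alpha_5, alpha_6, alpha_7} form a chain of 6 nodes with a double edge at one end; the terminal node there is the unique short simple root (B_6). A semisimple Lie algebra decomposes uniquely as the direct sum of simple ideals, one per connected component of its Dynkin diagram, so g ≅ A_3 ⊕ B_6 (dimension 15 + 78 = 93).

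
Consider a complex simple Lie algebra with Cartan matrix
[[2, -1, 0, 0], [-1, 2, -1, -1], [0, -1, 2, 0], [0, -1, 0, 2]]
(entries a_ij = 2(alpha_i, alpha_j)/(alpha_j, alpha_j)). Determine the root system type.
D4

The matrix has rank 4 with 2's on the diagonal. Reading the off-diagonal entries as Dynkin edges (a single edge where a_ij = a_ji = -1; a double or triple edge where a_ij * a_ji = 2 or 3), the diagram is a chain of 2 nodes with a fork of two nodes at one end (D_4). One simple-root ordering that puts it in standard form is (alpha_1, alpha_2, alpha_4, alpha_3). So the algebra is type D_4, i.e. so(8).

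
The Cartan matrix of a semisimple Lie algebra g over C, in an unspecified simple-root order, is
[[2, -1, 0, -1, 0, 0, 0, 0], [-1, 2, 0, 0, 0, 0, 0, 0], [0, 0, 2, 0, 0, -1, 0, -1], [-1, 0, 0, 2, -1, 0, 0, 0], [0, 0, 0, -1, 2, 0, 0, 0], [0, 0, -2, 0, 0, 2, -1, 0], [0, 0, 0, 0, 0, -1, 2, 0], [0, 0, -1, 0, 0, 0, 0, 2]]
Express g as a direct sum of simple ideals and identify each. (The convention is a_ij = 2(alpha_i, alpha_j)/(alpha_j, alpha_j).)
The diagram associated to this matrix has two connected components: the simple roots {alpha_1, alpha_2, alpha_4, alpha_5} form a chain of 4 nodes with single edges (A_4), and {alpha_3, alpha_6, alpha_7, alpha_8} form a chain of 4 nodes with a double edge between the middle two (F_4). A semisimple Lie algebra decomposes uniquely as the direct sum of simple ideals, one per connected component of its Dynkin diagram, so g ≅ A_4 ⊕ F_4 (dimension 24 + 52 = 76).

A4 ⊕ F4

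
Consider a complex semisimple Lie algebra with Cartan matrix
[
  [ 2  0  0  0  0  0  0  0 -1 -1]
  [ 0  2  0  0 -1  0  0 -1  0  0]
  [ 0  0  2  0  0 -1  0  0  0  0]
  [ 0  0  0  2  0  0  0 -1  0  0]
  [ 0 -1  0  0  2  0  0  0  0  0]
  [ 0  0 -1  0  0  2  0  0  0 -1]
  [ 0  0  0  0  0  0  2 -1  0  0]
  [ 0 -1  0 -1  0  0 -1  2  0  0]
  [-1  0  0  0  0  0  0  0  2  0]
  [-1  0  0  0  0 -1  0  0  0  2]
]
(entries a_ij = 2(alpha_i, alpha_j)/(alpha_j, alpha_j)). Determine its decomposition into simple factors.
type A_5 ⊕ type D_5

The diagram associated to this matrix has two connected components: the simple roots {alpha_1, alpha_3, alpha_6, alpha_9, alpha_10} form a chain of 5 nodes with single edges (A_5), and {alpha_2, alpha_4, alpha_5, alpha_7, alpha_8} form a chain of 3 nodes with a fork of two nodes at one end (D_5). A semisimple Lie algebra decomposes uniquely as the direct sum of simple ideals, one per connected component of its Dynkin diagram, so g ≅ A_5 ⊕ D_5 (dimension 35 + 45 = 80).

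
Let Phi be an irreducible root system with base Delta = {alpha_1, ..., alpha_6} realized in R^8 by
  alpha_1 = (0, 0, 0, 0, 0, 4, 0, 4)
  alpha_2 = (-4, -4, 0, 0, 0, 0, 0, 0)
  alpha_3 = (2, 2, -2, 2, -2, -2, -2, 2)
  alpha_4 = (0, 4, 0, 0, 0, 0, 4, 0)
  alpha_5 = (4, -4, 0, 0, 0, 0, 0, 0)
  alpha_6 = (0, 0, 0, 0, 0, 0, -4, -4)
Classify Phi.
type E_6

Compute the Cartan integers a_ij = 2(alpha_i, alpha_j)/(alpha_j, alpha_j); the resulting 6x6 Cartan matrix is
[[2, 0, 0, 0, 0, -1], [0, 2, -1, -1, 0, 0], [0, -1, 2, 0, 0, 0], [0, -1, 0, 2, -1, -1], [0, 0, 0, -1, 2, 0], [-1, 0, 0, -1, 0, 2]].
All simple roots have the same length, so the diagram is simply laced. The associated Dynkin diagram is a chain of 5 nodes with one extra node attached to the third node from one end (E_6), so the type is E_6.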